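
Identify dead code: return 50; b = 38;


statement follows a return and is unreachable
Dead: 'b = 38'


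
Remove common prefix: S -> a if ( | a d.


Common prefix: 'a'
Factored: S -> a S', S' -> if ( | d


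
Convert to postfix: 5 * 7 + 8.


Left to right (same or higher precedence on left)
Postfix: 5 7 * 8 +


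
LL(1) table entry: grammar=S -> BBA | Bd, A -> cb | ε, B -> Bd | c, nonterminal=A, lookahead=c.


For [A, c]: 'c' ∈ FIRST(cb)
Entry: A -> cb


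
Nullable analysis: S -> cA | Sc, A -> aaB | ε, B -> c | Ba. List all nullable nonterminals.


A nonterminal is nullable iff some alternative derives ε (directly, or every symbol in it is nullable)
Nullable: {A}


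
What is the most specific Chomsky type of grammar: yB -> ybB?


LHS has context (more than one symbol) and |LHS| ≤ |RHS|
Classification: Type 1 (Context-Sensitive)


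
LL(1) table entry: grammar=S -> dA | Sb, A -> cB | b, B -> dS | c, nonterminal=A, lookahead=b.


For [A, b]: 'b' ∈ FIRST(b)
Entry: A -> b


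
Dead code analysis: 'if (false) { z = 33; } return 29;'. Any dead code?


condition is constant false, so the whole block is unreachable
Dead: 'if (false) { z = 33; }'


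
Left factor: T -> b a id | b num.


Common prefix: 'b'
Factored: T -> b T', T' -> a id | num


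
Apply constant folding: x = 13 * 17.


13 * 17 = 221 at compile time
Optimized: x = 221


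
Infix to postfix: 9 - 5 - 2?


Left to right (same or higher precedence on left)
Postfix: 9 5 - 2 -


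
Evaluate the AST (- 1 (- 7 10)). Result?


Evaluate inner: (- 7 10) = -3
Evaluate root: (- 1 -3) = 4
Result: 4


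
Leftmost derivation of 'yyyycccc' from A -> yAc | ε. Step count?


Derivation: A => yAc => yyAcc => yyyAccc => yyyyAcccc => yyyycccc
Steps: 5


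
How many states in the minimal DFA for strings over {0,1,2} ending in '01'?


Track the longest suffix of input matching a prefix of '01': 3 classes (prefixes of length 0..2)
Minimal DFA: 3 states


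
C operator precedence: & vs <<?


'<<' is shift (level 8); '&' is bitwise AND (level 5)
Higher level binds tighter
'<<' has higher precedence than '&'


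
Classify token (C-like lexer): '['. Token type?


Pattern: delimiter/punctuation
Type: PUNCTUATION


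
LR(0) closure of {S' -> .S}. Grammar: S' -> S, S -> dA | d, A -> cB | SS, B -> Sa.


Start: S' -> .S
For each item with dot before a nonterminal B, add B -> .γ for every B-production
Closure: [S' -> .S, S -> .dA, S -> .d]


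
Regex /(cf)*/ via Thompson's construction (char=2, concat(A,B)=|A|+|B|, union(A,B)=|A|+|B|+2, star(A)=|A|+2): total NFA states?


Syntax tree has 2 char leaf(s), 0 union(s), 1 star(s)
chars contribute 2×2 = 4; each union adds +2; each star adds +2
Total: 4 + 0 + 2 = 6 states


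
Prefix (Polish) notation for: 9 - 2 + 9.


left-to-right (same/higher precedence on left): tree is (+ (- 9 2) 9)
Prefix: + - 9 2 9


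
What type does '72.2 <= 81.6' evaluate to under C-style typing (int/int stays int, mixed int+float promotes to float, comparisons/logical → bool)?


Operand types: float <= float
Rule: comparison yields bool
Result type: bool


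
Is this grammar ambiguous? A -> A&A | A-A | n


'n&n-n' has two parse trees (no precedence encoded between & and -)
Ambiguous


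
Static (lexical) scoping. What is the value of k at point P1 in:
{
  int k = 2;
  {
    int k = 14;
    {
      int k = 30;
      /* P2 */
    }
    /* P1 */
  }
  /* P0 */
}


k declared in the same block as P1
k = 14


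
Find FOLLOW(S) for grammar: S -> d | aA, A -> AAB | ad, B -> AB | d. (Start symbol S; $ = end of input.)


$ ∈ FOLLOW(S). For each A -> αBβ: add FIRST(β)\{ε} to FOLLOW(B); if β nullable, add FOLLOW(A).
FOLLOW(S) = {$}


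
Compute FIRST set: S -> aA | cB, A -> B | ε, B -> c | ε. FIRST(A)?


Per alternative of A: FIRST(B) = {c, ε}; FIRST(ε) = {ε}
FIRST(A) = {c, ε}


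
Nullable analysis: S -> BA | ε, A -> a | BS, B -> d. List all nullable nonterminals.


A nonterminal is nullable iff some alternative derives ε (directly, or every symbol in it is nullable)
Nullable: {S}


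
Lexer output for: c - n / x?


Scan left to right, longest-match per lexeme
Tokens: ID(c), OP(-), ID(n), OP(/), ID(x)


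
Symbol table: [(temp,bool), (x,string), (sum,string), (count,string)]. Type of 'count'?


Lookup 'count' → type string


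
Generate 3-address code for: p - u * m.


Break into single-operator statements:
t1 = u * m
t2 = p - t1


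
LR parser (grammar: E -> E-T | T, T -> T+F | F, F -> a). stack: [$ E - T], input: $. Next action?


handle 'E-T' on top; lookahead ∈ FOLLOW(E) = {-, $}
Action: reduce (E -> E-T)


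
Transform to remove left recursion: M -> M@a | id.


Left-recursive alternatives: M@a; non-recursive: id
Introduce M': M -> idM', M' -> @aM' | ε


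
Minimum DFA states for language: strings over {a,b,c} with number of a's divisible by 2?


Track (count of a) mod 2: states 0..1, accept at 0
Minimal DFA: 2 states


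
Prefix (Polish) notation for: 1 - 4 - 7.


left-to-right (same/higher precedence on left): tree is (- (- 1 4) 7)
Prefix: - - 1 4 7


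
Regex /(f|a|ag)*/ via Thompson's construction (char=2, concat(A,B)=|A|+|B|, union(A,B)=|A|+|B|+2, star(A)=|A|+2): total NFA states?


Syntax tree has 4 char leaf(s), 2 union(s), 1 star(s)
chars contribute 4×2 = 8; each union adds +2; each star adds +2
Total: 8 + 4 + 2 = 14 states


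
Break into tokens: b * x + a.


Scan left to right, longest-match per lexeme
Tokens: ID(b), OP(*), ID(x), OP(+), ID(a)


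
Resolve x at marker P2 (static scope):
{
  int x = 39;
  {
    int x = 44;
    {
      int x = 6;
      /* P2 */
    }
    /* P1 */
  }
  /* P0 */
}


x declared in the same block as P2
x = 6


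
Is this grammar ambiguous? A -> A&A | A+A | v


'v&v+v' has two parse trees (no precedence encoded between & and +)
Ambiguous


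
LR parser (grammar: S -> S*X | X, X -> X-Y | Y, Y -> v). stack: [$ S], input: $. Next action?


start symbol S on stack, input exhausted
Action: accept


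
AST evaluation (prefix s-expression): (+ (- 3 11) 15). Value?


Evaluate inner: (- 3 11) = -8
Evaluate root: (+ -8 15) = 7
Result: 7


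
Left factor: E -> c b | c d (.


Common prefix: 'c'
Factored: E -> c E', E' -> b | d (


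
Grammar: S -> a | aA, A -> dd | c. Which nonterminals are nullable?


A nonterminal is nullable iff some alternative derives ε (directly, or every symbol in it is nullable)
Nullable: {}


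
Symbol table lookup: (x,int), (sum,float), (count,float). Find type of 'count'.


Lookup 'count' → type float


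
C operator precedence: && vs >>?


'>>' is shift (level 8); '&&' is logical AND (level 2)
Higher level binds tighter
'>>' has higher precedence than '&&'


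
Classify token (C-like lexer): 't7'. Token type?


Pattern: letter/underscore followed by alphanumerics, not a keyword
Type: IDENTIFIER


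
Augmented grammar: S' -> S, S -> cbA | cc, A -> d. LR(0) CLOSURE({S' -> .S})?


Start: S' -> .S
For each item with dot before a nonterminal B, add B -> .γ for every B-production
Closure: [S' -> .S, S -> .cbA, S -> .cc]


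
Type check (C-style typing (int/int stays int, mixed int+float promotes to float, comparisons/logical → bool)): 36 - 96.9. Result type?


Operand types: int - float
Rule: mixed int/float promotes to float; int/int stays int
Result type: float


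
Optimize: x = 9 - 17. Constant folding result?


9 - 17 = -8 at compile time
Optimized: x = -8


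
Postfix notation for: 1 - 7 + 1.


Left to right (same or higher precedence on left)
Postfix: 1 7 - 1 +


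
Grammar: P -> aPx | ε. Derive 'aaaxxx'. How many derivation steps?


Derivation: P => aPx => aaPxx => aaaPxxx => aaaxxx
Steps: 4


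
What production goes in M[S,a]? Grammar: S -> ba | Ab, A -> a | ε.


For [S, a]: 'a' ∈ FIRST(Ab)
Entry: S -> Ab


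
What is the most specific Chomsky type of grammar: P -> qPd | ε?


Single nonterminal LHS, but q^n d^n is not regular
Classification: Type 2 (Context-Free)


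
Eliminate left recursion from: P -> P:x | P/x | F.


Left-recursive alternatives: P:x, P/x; non-recursive: F
Introduce P': P -> FP', P' -> :xP' | /xP' | ε


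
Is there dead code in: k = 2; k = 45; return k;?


first assignment to k is overwritten before any read
Dead: 'k = 2'


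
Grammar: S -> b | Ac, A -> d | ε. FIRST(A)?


Per alternative of A: FIRST(d) = {d}; FIRST(ε) = {ε}
FIRST(A) = {d, ε}


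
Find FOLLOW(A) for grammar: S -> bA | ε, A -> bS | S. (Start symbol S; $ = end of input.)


$ ∈ FOLLOW(S). For each A -> αBβ: add FIRST(β)\{ε} to FOLLOW(B); if β nullable, add FOLLOW(A).
FOLLOW(A) = {$}


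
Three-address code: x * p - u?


Break into single-operator statements:
t1 = x * p
t2 = t1 - u


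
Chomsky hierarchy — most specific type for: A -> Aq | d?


Left-linear: every RHS is a terminal or one nonterminal followed by a terminal
Classification: Type 3 (Regular)


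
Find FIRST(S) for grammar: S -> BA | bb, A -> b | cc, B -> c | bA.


Per alternative of S: FIRST(BA) = {b, c}; FIRST(bb) = {b}
FIRST(S) = {b, c}


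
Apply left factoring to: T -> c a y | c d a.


Common prefix: 'c'
Factored: T -> c T', T' -> a y | d a


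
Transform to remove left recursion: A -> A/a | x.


Left-recursive alternatives: A/a; non-recursive: x
Introduce A': A -> xA', A' -> /aA' | ε


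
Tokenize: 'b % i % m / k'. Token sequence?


Scan left to right, longest-match per lexeme
Tokens: ID(b), OP(%), ID(i), OP(%), ID(m), OP(/), ID(k)


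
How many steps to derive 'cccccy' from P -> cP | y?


Derivation: P => cP => ccP => cccP => ccccP => cccccP => cccccy
Steps: 6


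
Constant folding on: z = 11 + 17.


11 + 17 = 28 at compile time
Optimized: z = 28


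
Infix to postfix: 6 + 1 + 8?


Left to right (same or higher precedence on left)
Postfix: 6 1 + 8 +


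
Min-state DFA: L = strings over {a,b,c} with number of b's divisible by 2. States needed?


Track (count of b) mod 2: states 0..1, accept at 0
Minimal DFA: 2 states


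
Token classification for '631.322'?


Pattern: digits with a decimal point
Type: FLOAT_LITERAL


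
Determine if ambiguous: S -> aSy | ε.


balanced a^n…y^n: each string has a unique parse
Unambiguous


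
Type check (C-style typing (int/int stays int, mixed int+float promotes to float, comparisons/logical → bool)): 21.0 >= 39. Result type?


Operand types: float >= int
Rule: comparison yields bool
Result type: bool


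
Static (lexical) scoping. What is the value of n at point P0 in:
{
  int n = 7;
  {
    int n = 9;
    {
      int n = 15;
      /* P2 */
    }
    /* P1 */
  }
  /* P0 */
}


n declared in the same block as P0
n = 7


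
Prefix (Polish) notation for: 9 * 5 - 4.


left-to-right (same/higher precedence on left): tree is (- (* 9 5) 4)
Prefix: - * 9 5 4


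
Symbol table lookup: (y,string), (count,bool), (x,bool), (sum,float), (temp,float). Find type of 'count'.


Lookup 'count' → type bool


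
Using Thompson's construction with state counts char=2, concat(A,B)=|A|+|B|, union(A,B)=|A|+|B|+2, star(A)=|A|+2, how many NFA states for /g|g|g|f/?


Syntax tree has 4 char leaf(s), 3 union(s), 0 star(s)
chars contribute 4×2 = 8; each union adds +2; each star adds +2
Total: 8 + 6 + 0 = 14 states


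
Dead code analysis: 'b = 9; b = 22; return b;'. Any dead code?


first assignment to b is overwritten before any read
Dead: 'b = 9'


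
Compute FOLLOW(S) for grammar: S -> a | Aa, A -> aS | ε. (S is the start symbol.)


$ ∈ FOLLOW(S). For each A -> αBβ: add FIRST(β)\{ε} to FOLLOW(B); if β nullable, add FOLLOW(A).
FOLLOW(S) = {$, a}


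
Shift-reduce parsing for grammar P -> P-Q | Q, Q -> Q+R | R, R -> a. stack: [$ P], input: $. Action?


start symbol P on stack, input exhausted
Action: accept


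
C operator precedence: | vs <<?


'<<' is shift (level 8); '|' is bitwise OR (level 3)
Higher level binds tighter
'<<' has higher precedence than '|'


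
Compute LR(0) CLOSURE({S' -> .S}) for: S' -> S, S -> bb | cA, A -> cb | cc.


Start: S' -> .S
For each item with dot before a nonterminal B, add B -> .γ for every B-production
Closure: [S' -> .S, S -> .bb, S -> .cA]


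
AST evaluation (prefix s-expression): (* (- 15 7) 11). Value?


Evaluate inner: (- 15 7) = 8
Evaluate root: (* 8 11) = 88
Result: 88


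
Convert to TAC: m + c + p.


Break into single-operator statements:
t1 = m + c
t2 = t1 + p


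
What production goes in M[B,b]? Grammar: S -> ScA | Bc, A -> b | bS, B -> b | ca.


For [B, b]: 'b' ∈ FIRST(b)
Entry: B -> b


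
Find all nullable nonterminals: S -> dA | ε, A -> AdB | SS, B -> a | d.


A nonterminal is nullable iff some alternative derives ε (directly, or every symbol in it is nullable)
Nullable: {A, S}


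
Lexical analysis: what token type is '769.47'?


Pattern: digits with a decimal point
Type: FLOAT_LITERAL


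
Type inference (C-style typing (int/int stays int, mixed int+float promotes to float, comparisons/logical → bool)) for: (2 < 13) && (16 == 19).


Operand types: bool && bool
Rule: logical operators take bool operands and yield bool
Result type: bool


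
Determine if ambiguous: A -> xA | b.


right-linear, alternatives start with distinct terminals 'x' vs 'b': unique leftmost derivation
Unambiguous


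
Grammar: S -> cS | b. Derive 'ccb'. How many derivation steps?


Derivation: S => cS => ccS => ccb
Steps: 3


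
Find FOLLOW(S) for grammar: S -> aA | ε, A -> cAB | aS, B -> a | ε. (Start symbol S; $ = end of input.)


$ ∈ FOLLOW(S). For each A -> αBβ: add FIRST(β)\{ε} to FOLLOW(B); if β nullable, add FOLLOW(A).
FOLLOW(S) = {$, a}


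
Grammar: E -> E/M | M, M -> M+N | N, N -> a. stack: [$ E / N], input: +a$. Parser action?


'N' (not preceded by M+) is the handle for M -> N
Action: reduce (M -> N)


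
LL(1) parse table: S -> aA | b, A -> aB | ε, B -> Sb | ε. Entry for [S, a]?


For [S, a]: 'a' ∈ FIRST(aA)
Entry: S -> aA


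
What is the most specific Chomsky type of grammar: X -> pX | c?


Right-linear: every RHS is a terminal or a terminal followed by one nonterminal
Classification: Type 3 (Regular)


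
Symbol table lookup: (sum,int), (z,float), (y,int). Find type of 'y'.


Lookup 'y' → type int


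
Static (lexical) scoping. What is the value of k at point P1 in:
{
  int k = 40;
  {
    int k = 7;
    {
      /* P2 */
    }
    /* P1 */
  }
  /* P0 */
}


k declared in the same block as P1
k = 7


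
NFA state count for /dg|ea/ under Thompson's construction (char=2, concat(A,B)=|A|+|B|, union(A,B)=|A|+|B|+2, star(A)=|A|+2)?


Syntax tree has 4 char leaf(s), 1 union(s), 0 star(s)
chars contribute 4×2 = 8; each union adds +2; each star adds +2
Total: 8 + 2 + 0 = 10 states


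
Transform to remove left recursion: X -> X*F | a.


Left-recursive alternatives: X*F; non-recursive: a
Introduce X': X -> aX', X' -> *FX' | ε


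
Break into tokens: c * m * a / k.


Scan left to right, longest-match per lexeme
Tokens: ID(c), OP(*), ID(m), OP(*), ID(a), OP(/), ID(k)


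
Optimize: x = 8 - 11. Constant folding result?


8 - 11 = -3 at compile time
Optimized: x = -3


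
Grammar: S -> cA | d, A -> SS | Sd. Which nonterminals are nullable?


A nonterminal is nullable iff some alternative derives ε (directly, or every symbol in it is nullable)
Nullable: {}


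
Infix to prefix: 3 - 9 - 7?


left-to-right (same/higher precedence on left): tree is (- (- 3 9) 7)
Prefix: - - 3 9 7


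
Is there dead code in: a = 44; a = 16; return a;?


first assignment to a is overwritten before any read
Dead: 'a = 44'


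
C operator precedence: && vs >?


'>' is relational (level 7); '&&' is logical AND (level 2)
Higher level binds tighter
'>' has higher precedence than '&&'


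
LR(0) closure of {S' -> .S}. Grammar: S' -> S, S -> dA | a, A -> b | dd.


Start: S' -> .S
For each item with dot before a nonterminal B, add B -> .γ for every B-production
Closure: [S' -> .S, S -> .dA, S -> .a]


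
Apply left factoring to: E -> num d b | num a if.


Common prefix: 'num'
Factored: E -> num E', E' -> d b | a if


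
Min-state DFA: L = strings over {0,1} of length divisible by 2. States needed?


Track length mod 2: states 0..1, accept at 0
Minimal DFA: 2 states


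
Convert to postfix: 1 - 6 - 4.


Left to right (same or higher precedence on left)
Postfix: 1 6 - 4 -


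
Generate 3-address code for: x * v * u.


Break into single-operator statements:
t1 = x * v
t2 = t1 * u


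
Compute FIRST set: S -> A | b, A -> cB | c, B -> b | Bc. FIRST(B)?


Per alternative of B: FIRST(b) = {b}; FIRST(Bc) = {b}
FIRST(B) = {b}


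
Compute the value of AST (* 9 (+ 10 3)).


Evaluate inner: (+ 10 3) = 13
Evaluate root: (* 9 13) = 117
Result: 117


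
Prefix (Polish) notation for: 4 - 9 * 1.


'*' binds tighter: tree is (- 4 (* 9 1))
Prefix: - 4 * 9 1


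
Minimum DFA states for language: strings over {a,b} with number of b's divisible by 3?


Track (count of b) mod 3: states 0..2, accept at 0
Minimal DFA: 3 states


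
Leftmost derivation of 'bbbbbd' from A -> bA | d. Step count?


Derivation: A => bA => bbA => bbbA => bbbbA => bbbbbA => bbbbbd
Steps: 6


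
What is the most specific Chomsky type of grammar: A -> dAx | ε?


Single nonterminal LHS, but d^n x^n is not regular
Classification: Type 2 (Context-Free)


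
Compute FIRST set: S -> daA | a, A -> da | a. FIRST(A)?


Per alternative of A: FIRST(da) = {d}; FIRST(a) = {a}
FIRST(A) = {a, d}


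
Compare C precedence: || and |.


'|' is bitwise OR (level 3); '||' is logical OR (level 1)
Higher level binds tighter
'|' has higher precedence than '||'


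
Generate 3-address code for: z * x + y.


Break into single-operator statements:
t1 = z * x
t2 = t1 + y


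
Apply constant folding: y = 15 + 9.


15 + 9 = 24 at compile time
Optimized: y = 24


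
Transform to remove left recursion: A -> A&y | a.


Left-recursive alternatives: A&y; non-recursive: a
Introduce A': A -> aA', A' -> &yA' | ε


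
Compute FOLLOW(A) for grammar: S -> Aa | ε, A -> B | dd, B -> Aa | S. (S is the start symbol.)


$ ∈ FOLLOW(S). For each A -> αBβ: add FIRST(β)\{ε} to FOLLOW(B); if β nullable, add FOLLOW(A).
FOLLOW(A) = {a}


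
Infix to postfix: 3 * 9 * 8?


Left to right (same or higher precedence on left)
Postfix: 3 9 * 8 *


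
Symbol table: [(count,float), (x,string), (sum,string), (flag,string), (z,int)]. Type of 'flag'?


Lookup 'flag' → type string


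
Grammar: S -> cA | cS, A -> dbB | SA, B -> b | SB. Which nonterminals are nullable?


A nonterminal is nullable iff some alternative derives ε (directly, or every symbol in it is nullable)
Nullable: {}


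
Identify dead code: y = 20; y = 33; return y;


first assignment to y is overwritten before any read
Dead: 'y = 20'


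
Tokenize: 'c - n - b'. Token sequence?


Scan left to right, longest-match per lexeme
Tokens: ID(c), OP(-), ID(n), OP(-), ID(b)


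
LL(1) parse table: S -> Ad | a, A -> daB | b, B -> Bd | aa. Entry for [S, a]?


For [S, a]: 'a' ∈ FIRST(a)
Entry: S -> a


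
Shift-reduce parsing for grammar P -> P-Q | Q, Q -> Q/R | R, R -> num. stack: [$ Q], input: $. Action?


lookahead ∉ {/} so Q won't extend; reduce P -> Q
Action: reduce (P -> Q)


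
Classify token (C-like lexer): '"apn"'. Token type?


Pattern: double-quoted sequence
Type: STRING_LITERAL


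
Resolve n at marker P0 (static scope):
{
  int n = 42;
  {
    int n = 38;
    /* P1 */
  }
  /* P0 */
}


n declared in the same block as P0
n = 42


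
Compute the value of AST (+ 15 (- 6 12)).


Evaluate inner: (- 6 12) = -6
Evaluate root: (+ 15 -6) = 9
Result: 9


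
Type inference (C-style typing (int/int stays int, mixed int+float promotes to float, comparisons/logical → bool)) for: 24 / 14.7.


Operand types: int / float
Rule: mixed int/float promotes to float; int/int stays int
Result type: float


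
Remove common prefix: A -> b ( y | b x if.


Common prefix: 'b'
Factored: A -> b A', A' -> ( y | x if


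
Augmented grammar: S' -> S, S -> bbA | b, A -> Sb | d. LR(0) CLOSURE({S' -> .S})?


Start: S' -> .S
For each item with dot before a nonterminal B, add B -> .γ for every B-production
Closure: [S' -> .S, S -> .bbA, S -> .b]


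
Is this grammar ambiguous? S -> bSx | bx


balanced b^n…x^n: each string has a unique parse
Unambiguous


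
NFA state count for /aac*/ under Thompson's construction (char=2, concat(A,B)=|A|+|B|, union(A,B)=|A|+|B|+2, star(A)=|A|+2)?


Syntax tree has 3 char leaf(s), 0 union(s), 1 star(s)
chars contribute 3×2 = 6; each union adds +2; each star adds +2
Total: 6 + 0 + 2 = 8 states


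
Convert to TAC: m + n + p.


Break into single-operator statements:
t1 = m + n
t2 = t1 + p


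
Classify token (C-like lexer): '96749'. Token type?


Pattern: digits only
Type: INTEGER_LITERAL


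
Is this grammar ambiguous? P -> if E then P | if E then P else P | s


dangling else: 'if E then if E then s else s' parses two ways
Ambiguous


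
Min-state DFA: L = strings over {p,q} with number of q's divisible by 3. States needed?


Track (count of q) mod 3: states 0..2, accept at 0
Minimal DFA: 3 states


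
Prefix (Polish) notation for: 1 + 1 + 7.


left-to-right (same/higher precedence on left): tree is (+ (+ 1 1) 7)
Prefix: + + 1 1 7


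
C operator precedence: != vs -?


'-' is additive (level 9); '!=' is equality (level 6)
Higher level binds tighter
'-' has higher precedence than '!='


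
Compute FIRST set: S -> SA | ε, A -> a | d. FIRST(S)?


Per alternative of S: FIRST(SA) = {a, d}; FIRST(ε) = {ε}
FIRST(S) = {a, d, ε}


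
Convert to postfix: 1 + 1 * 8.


* has higher precedence, evaluate 1*8 first
Postfix: 1 1 8 * +


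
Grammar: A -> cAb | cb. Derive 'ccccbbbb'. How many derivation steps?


Derivation: A => cAb => ccAbb => cccAbbb => ccccbbbb
Steps: 4


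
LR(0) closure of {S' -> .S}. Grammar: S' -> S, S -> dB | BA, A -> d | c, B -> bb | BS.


Start: S' -> .S
For each item with dot before a nonterminal B, add B -> .γ for every B-production
Closure: [S' -> .S, S -> .dB, S -> .BA, B -> .bb, B -> .BS]


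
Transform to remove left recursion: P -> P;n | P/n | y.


Left-recursive alternatives: P;n, P/n; non-recursive: y
Introduce P': P -> yP', P' -> ;nP' | /nP' | ε


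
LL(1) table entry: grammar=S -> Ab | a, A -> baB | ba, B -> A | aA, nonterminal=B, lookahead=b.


For [B, b]: 'b' ∈ FIRST(A)
Entry: B -> A


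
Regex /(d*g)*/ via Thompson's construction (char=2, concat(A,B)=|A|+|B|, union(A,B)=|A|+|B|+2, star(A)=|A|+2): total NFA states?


Syntax tree has 2 char leaf(s), 0 union(s), 2 star(s)
chars contribute 2×2 = 4; each union adds +2; each star adds +2
Total: 4 + 0 + 4 = 8 states


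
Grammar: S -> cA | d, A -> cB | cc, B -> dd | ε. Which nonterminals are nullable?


A nonterminal is nullable iff some alternative derives ε (directly, or every symbol in it is nullable)
Nullable: {B}


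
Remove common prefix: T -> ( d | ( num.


Common prefix: '('
Factored: T -> ( T', T' -> d | num


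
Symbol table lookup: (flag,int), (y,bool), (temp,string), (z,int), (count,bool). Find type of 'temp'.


Lookup 'temp' → type string


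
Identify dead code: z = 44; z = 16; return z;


first assignment to z is overwritten before any read
Dead: 'z = 44'


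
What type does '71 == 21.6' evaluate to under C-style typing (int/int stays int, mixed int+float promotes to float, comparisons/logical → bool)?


Operand types: int == float
Rule: comparison yields bool
Result type: bool


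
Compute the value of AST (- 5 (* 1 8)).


Evaluate inner: (* 1 8) = 8
Evaluate root: (- 5 8) = -3
Result: -3


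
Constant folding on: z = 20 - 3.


20 - 3 = 17 at compile time
Optimized: z = 17


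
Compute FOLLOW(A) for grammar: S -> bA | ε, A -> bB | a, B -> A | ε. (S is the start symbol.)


$ ∈ FOLLOW(S). For each A -> αBβ: add FIRST(β)\{ε} to FOLLOW(B); if β nullable, add FOLLOW(A).
FOLLOW(A) = {$}


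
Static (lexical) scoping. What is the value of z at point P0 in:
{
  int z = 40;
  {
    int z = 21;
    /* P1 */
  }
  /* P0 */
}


z declared in the same block as P0
z = 40


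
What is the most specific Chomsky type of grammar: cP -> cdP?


LHS has context (more than one symbol) and |LHS| ≤ |RHS|
Classification: Type 1 (Context-Sensitive)


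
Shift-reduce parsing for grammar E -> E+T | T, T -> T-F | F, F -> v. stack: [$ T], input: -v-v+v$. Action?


shift '-' to continue T -> T-F
Action: shift


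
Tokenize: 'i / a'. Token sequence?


Scan left to right, longest-match per lexeme
Tokens: ID(i), OP(/), ID(a)


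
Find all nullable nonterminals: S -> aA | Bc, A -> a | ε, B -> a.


A nonterminal is nullable iff some alternative derives ε (directly, or every symbol in it is nullable)
Nullable: {A}


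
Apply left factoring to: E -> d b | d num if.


Common prefix: 'd'
Factored: E -> d E', E' -> b | num if


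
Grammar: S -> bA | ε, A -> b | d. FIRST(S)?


Per alternative of S: FIRST(bA) = {b}; FIRST(ε) = {ε}
FIRST(S) = {b, ε}


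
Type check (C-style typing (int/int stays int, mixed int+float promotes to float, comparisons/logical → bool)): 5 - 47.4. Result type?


Operand types: int - float
Rule: mixed int/float promotes to float; int/int stays int
Result type: float


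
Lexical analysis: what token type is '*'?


Pattern: operator symbol
Type: OPERATOR


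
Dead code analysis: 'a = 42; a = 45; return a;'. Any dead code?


first assignment to a is overwritten before any read
Dead: 'a = 42'


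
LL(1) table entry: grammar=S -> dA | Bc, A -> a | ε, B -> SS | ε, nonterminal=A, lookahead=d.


For [A, d]: ε is nullable and 'd' ∈ FOLLOW(A)
Entry: A -> ε


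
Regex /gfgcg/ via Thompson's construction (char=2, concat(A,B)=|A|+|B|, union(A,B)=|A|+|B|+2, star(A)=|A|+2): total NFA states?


Syntax tree has 5 char leaf(s), 0 union(s), 0 star(s)
chars contribute 5×2 = 10; each union adds +2; each star adds +2
Total: 10 + 0 + 0 = 10 states


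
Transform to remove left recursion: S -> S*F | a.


Left-recursive alternatives: S*F; non-recursive: a
Introduce S': S -> aS', S' -> *FS' | ε


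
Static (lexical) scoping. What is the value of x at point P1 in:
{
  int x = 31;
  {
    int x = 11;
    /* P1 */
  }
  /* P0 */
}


x declared in the same block as P1
x = 11


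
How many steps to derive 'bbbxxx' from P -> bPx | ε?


Derivation: P => bPx => bbPxx => bbbPxxx => bbbxxx
Steps: 4


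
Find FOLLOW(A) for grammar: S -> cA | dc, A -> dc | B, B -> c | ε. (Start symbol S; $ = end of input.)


$ ∈ FOLLOW(S). For each A -> αBβ: add FIRST(β)\{ε} to FOLLOW(B); if β nullable, add FOLLOW(A).
FOLLOW(A) = {$}


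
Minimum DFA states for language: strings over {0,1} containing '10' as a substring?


KMP-style automaton: 2 progress states + 1 absorbing accept = 3
Minimal DFA: 3 states


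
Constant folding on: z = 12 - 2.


12 - 2 = 10 at compile time
Optimized: z = 10


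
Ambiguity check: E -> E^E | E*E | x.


'x^x*x' has two parse trees (no precedence encoded between ^ and *)
Ambiguous


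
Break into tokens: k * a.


Scan left to right, longest-match per lexeme
Tokens: ID(k), OP(*), ID(a)


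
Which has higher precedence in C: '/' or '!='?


'/' is multiplicative (level 10); '!=' is equality (level 6)
Higher level binds tighter
'/' has higher precedence than '!='


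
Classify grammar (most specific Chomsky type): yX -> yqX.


LHS has context (more than one symbol) and |LHS| ≤ |RHS|
Classification: Type 1 (Context-Sensitive)


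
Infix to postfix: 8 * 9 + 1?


Left to right (same or higher precedence on left)
Postfix: 8 9 * 1 +


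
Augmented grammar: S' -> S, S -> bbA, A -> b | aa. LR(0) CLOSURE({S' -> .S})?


Start: S' -> .S
For each item with dot before a nonterminal B, add B -> .γ for every B-production
Closure: [S' -> .S, S -> .bbA]


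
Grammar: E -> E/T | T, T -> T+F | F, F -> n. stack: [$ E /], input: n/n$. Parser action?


no handle ('E/' is not any RHS); shift 'n'
Action: shift


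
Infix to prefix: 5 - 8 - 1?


left-to-right (same/higher precedence on left): tree is (- (- 5 8) 1)
Prefix: - - 5 8 1


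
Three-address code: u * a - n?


Break into single-operator statements:
t1 = u * a
t2 = t1 - n


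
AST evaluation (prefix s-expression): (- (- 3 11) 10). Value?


Evaluate inner: (- 3 11) = -8
Evaluate root: (- -8 10) = -18
Result: -18


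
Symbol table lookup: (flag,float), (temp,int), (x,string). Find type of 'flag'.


Lookup 'flag' → type float


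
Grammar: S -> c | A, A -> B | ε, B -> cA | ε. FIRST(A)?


Per alternative of A: FIRST(B) = {c, ε}; FIRST(ε) = {ε}
FIRST(A) = {c, ε}


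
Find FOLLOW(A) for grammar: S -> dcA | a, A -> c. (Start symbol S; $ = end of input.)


$ ∈ FOLLOW(S). For each A -> αBβ: add FIRST(β)\{ε} to FOLLOW(B); if β nullable, add FOLLOW(A).
FOLLOW(A) = {$}


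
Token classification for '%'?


Pattern: operator symbol
Type: OPERATOR


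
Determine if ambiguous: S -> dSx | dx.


balanced d^n…x^n: each string has a unique parse
Unambiguous


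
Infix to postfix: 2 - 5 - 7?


Left to right (same or higher precedence on left)
Postfix: 2 5 - 7 -


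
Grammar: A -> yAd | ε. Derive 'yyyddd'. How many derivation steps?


Derivation: A => yAd => yyAdd => yyyAddd => yyyddd
Steps: 4


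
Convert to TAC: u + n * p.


Break into single-operator statements:
t1 = n * p
t2 = u + t1


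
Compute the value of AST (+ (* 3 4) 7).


Evaluate inner: (* 3 4) = 12
Evaluate root: (+ 12 7) = 19
Result: 19


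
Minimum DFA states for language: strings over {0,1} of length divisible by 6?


Track length mod 6: states 0..5, accept at 0
Minimal DFA: 6 states


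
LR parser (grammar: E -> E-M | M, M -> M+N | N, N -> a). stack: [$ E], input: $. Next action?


start symbol E on stack, input exhausted
Action: accept


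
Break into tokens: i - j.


Scan left to right, longest-match per lexeme
Tokens: ID(i), OP(-), ID(j)


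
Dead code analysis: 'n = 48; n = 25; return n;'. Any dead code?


first assignment to n is overwritten before any read
Dead: 'n = 48'


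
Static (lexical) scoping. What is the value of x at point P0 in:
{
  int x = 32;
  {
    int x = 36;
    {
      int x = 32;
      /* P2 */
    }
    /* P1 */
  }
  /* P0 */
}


x declared in the same block as P0
x = 32


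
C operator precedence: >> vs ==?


'>>' is shift (level 8); '==' is equality (level 6)
Higher level binds tighter
'>>' has higher precedence than '=='


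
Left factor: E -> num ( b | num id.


Common prefix: 'num'
Factored: E -> num E', E' -> ( b | id


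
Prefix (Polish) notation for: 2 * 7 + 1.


left-to-right (same/higher precedence on left): tree is (+ (* 2 7) 1)
Prefix: + * 2 7 1


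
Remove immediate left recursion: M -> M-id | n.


Left-recursive alternatives: M-id; non-recursive: n
Introduce M': M -> nM', M' -> -idM' | ε


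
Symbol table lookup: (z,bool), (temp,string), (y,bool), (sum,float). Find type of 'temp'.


Lookup 'temp' → type string


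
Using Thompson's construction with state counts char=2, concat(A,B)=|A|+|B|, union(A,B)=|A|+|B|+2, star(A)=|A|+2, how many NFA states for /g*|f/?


Syntax tree has 2 char leaf(s), 1 union(s), 1 star(s)
chars contribute 2×2 = 4; each union adds +2; each star adds +2
Total: 4 + 2 + 2 = 8 states


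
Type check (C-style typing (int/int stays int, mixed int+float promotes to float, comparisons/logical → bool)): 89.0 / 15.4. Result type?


Operand types: float / float
Rule: mixed int/float promotes to float; int/int stays int
Result type: float


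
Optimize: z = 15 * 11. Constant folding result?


15 * 11 = 165 at compile time
Optimized: z = 165


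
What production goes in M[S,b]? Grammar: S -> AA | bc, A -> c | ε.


For [S, b]: 'b' ∈ FIRST(bc)
Entry: S -> bc


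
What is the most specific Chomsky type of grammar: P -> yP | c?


Right-linear: every RHS is a terminal or a terminal followed by one nonterminal
Classification: Type 3 (Regular)


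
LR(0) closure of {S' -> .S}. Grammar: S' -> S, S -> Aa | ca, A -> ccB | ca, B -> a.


Start: S' -> .S
For each item with dot before a nonterminal B, add B -> .γ for every B-production
Closure: [S' -> .S, S -> .Aa, S -> .ca, A -> .ccB, A -> .ca]


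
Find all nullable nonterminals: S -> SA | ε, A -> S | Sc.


A nonterminal is nullable iff some alternative derives ε (directly, or every symbol in it is nullable)
Nullable: {A, S}


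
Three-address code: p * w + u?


Break into single-operator statements:
t1 = p * w
t2 = t1 + u


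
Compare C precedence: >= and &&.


'>=' is relational (level 7); '&&' is logical AND (level 2)
Higher level binds tighter
'>=' has higher precedence than '&&'


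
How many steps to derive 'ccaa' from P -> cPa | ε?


Derivation: P => cPa => ccPaa => ccaa
Steps: 3


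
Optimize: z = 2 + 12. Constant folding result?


2 + 12 = 14 at compile time
Optimized: z = 14


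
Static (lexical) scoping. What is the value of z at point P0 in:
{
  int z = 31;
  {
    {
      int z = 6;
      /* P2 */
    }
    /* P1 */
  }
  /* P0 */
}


z declared in the same block as P0
z = 31


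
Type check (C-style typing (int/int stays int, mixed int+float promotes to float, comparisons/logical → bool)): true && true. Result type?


Operand types: bool && bool
Rule: logical operators take bool operands and yield bool
Result type: bool


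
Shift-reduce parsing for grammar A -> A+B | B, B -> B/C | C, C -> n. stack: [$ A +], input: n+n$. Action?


no handle ('A+' is not any RHS); shift 'n'
Action: shift


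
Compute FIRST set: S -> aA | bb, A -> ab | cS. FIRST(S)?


Per alternative of S: FIRST(aA) = {a}; FIRST(bb) = {b}
FIRST(S) = {a, b}


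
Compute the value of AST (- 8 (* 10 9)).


Evaluate inner: (* 10 9) = 90
Evaluate root: (- 8 90) = -82
Result: -82


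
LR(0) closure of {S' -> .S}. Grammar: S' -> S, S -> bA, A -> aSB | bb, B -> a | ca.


Start: S' -> .S
For each item with dot before a nonterminal B, add B -> .γ for every B-production
Closure: [S' -> .S, S -> .bA]


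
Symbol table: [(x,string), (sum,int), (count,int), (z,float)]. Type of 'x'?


Lookup 'x' → type string


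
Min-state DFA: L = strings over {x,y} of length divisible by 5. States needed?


Track length mod 5: states 0..4, accept at 0
Minimal DFA: 5 states


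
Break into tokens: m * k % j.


Scan left to right, longest-match per lexeme
Tokens: ID(m), OP(*), ID(k), OP(%), ID(j)


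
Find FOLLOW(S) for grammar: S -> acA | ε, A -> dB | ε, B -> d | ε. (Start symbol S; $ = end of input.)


$ ∈ FOLLOW(S). For each A -> αBβ: add FIRST(β)\{ε} to FOLLOW(B); if β nullable, add FOLLOW(A).
FOLLOW(S) = {$}


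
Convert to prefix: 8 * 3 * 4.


left-to-right (same/higher precedence on left): tree is (* (* 8 3) 4)
Prefix: * * 8 3 4


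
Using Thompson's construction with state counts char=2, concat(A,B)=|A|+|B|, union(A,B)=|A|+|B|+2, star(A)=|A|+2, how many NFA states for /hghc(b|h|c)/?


Syntax tree has 7 char leaf(s), 2 union(s), 0 star(s)
chars contribute 7×2 = 14; each union adds +2; each star adds +2
Total: 14 + 4 + 0 = 18 states


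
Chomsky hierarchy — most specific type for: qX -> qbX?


LHS has context (more than one symbol) and |LHS| ≤ |RHS|
Classification: Type 1 (Context-Sensitive)


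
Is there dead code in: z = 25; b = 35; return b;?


z is assigned but never read
Dead: 'z = 25'


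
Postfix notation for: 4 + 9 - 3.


Left to right (same or higher precedence on left)
Postfix: 4 9 + 3 -


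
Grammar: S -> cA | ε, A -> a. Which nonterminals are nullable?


A nonterminal is nullable iff some alternative derives ε (directly, or every symbol in it is nullable)
Nullable: {S}


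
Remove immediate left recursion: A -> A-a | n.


Left-recursive alternatives: A-a; non-recursive: n
Introduce A': A -> nA', A' -> -aA' | ε


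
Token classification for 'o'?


Pattern: letter/underscore followed by alphanumerics, not a keyword
Type: IDENTIFIER


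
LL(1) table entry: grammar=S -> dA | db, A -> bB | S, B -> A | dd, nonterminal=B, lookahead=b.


For [B, b]: 'b' ∈ FIRST(A)
Entry: B -> A


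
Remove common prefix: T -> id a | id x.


Common prefix: 'id'
Factored: T -> id T', T' -> a | x


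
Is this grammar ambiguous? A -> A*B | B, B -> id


precedence layered via separate nonterminal B: deterministic
Unambiguous


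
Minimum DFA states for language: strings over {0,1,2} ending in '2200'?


Track the longest suffix of input matching a prefix of '2200': 5 classes (prefixes of length 0..4)
Minimal DFA: 5 states


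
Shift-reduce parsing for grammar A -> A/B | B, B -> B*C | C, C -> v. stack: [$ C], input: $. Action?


'C' (not preceded by B*) is the handle for B -> C
Action: reduce (B -> C)


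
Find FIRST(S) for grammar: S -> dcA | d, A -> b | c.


Per alternative of S: FIRST(dcA) = {d}; FIRST(d) = {d}
FIRST(S) = {d}


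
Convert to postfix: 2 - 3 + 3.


Left to right (same or higher precedence on left)
Postfix: 2 3 - 3 +


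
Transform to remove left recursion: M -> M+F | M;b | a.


Left-recursive alternatives: M+F, M;b; non-recursive: a
Introduce M': M -> aM', M' -> +FM' | ;bM' | ε


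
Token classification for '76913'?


Pattern: digits only
Type: INTEGER_LITERAL


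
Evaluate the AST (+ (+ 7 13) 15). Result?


Evaluate inner: (+ 7 13) = 20
Evaluate root: (+ 20 15) = 35
Result: 35


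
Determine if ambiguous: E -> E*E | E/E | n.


'n*n/n' has two parse trees (no precedence encoded between * and /)
Ambiguous


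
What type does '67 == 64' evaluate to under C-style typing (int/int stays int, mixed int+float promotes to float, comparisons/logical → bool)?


Operand types: int == int
Rule: comparison yields bool
Result type: bool


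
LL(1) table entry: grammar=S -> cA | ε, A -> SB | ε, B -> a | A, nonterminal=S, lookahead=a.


For [S, a]: ε is nullable and 'a' ∈ FOLLOW(S)
Entry: S -> ε


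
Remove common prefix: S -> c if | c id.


Common prefix: 'c'
Factored: S -> c S', S' -> if | id


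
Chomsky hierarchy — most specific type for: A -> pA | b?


Right-linear: every RHS is a terminal or a terminal followed by one nonterminal
Classification: Type 3 (Regular)


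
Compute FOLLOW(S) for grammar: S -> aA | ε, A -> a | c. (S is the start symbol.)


$ ∈ FOLLOW(S). For each A -> αBβ: add FIRST(β)\{ε} to FOLLOW(B); if β nullable, add FOLLOW(A).
FOLLOW(S) = {$}


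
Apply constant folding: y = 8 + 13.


8 + 13 = 21 at compile time
Optimized: y = 21


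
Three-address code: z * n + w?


Break into single-operator statements:
t1 = z * n
t2 = t1 + w
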